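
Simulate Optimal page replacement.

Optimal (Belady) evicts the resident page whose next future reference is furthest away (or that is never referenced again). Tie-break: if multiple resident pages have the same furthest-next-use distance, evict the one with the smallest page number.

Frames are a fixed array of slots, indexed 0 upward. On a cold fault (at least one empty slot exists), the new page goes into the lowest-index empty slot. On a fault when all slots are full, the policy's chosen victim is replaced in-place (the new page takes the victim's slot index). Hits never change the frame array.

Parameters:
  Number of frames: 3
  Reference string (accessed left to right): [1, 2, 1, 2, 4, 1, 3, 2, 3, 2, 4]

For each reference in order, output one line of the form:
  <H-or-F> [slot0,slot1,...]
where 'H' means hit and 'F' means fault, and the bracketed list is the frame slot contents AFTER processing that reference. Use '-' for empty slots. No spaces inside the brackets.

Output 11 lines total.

F [1,-,-]
F [1,2,-]
H [1,2,-]
H [1,2,-]
F [1,2,4]
H [1,2,4]
F [3,2,4]
H [3,2,4]
H [3,2,4]
H [3,2,4]
H [3,2,4]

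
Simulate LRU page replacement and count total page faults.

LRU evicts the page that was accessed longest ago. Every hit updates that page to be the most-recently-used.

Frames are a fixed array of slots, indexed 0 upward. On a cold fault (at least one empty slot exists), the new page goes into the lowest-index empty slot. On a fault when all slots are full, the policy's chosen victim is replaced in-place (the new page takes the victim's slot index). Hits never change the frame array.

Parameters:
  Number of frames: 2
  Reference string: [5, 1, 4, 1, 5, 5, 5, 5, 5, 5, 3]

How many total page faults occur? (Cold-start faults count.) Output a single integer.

Step 0: ref 5 → FAULT, frames=[5,-]
Step 1: ref 1 → FAULT, frames=[5,1]
Step 2: ref 4 → FAULT (evict 5), frames=[4,1]
Step 3: ref 1 → HIT, frames=[4,1]
Step 4: ref 5 → FAULT (evict 4), frames=[5,1]
Step 5: ref 5 → HIT, frames=[5,1]
Step 6: ref 5 → HIT, frames=[5,1]
Step 7: ref 5 → HIT, frames=[5,1]
Step 8: ref 5 → HIT, frames=[5,1]
Step 9: ref 5 → HIT, frames=[5,1]
Step 10: ref 3 → FAULT (evict 1), frames=[5,3]
Total faults: 5

Answer: 5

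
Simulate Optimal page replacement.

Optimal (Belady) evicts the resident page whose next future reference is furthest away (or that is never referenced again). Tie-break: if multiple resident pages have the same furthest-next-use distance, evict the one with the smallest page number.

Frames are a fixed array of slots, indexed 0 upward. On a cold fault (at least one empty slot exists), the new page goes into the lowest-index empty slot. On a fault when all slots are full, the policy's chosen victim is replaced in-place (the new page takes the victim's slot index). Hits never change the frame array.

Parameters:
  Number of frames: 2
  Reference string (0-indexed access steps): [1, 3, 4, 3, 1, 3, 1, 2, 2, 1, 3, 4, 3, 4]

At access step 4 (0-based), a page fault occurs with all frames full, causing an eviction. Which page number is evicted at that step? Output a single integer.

Answer: 4

Derivation:
Step 0: ref 1 -> FAULT, frames=[1,-]
Step 1: ref 3 -> FAULT, frames=[1,3]
Step 2: ref 4 -> FAULT, evict 1, frames=[4,3]
Step 3: ref 3 -> HIT, frames=[4,3]
Step 4: ref 1 -> FAULT, evict 4, frames=[1,3]
At step 4: evicted page 4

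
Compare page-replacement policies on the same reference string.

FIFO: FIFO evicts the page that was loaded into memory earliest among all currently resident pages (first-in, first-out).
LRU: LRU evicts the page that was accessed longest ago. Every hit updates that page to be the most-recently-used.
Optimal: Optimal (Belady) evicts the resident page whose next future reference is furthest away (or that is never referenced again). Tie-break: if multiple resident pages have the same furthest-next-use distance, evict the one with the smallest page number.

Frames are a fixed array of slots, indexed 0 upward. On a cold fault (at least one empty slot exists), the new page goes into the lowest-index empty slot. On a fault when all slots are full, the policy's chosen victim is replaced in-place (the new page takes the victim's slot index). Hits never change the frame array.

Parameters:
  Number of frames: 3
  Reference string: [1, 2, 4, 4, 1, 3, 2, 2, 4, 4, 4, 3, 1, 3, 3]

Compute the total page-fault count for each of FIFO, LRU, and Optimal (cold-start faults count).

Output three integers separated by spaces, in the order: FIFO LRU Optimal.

--- FIFO ---
  step 0: ref 1 -> FAULT, frames=[1,-,-] (faults so far: 1)
  step 1: ref 2 -> FAULT, frames=[1,2,-] (faults so far: 2)
  step 2: ref 4 -> FAULT, frames=[1,2,4] (faults so far: 3)
  step 3: ref 4 -> HIT, frames=[1,2,4] (faults so far: 3)
  step 4: ref 1 -> HIT, frames=[1,2,4] (faults so far: 3)
  step 5: ref 3 -> FAULT, evict 1, frames=[3,2,4] (faults so far: 4)
  step 6: ref 2 -> HIT, frames=[3,2,4] (faults so far: 4)
  step 7: ref 2 -> HIT, frames=[3,2,4] (faults so far: 4)
  step 8: ref 4 -> HIT, frames=[3,2,4] (faults so far: 4)
  step 9: ref 4 -> HIT, frames=[3,2,4] (faults so far: 4)
  step 10: ref 4 -> HIT, frames=[3,2,4] (faults so far: 4)
  step 11: ref 3 -> HIT, frames=[3,2,4] (faults so far: 4)
  step 12: ref 1 -> FAULT, evict 2, frames=[3,1,4] (faults so far: 5)
  step 13: ref 3 -> HIT, frames=[3,1,4] (faults so far: 5)
  step 14: ref 3 -> HIT, frames=[3,1,4] (faults so far: 5)
  FIFO total faults: 5
--- LRU ---
  step 0: ref 1 -> FAULT, frames=[1,-,-] (faults so far: 1)
  step 1: ref 2 -> FAULT, frames=[1,2,-] (faults so far: 2)
  step 2: ref 4 -> FAULT, frames=[1,2,4] (faults so far: 3)
  step 3: ref 4 -> HIT, frames=[1,2,4] (faults so far: 3)
  step 4: ref 1 -> HIT, frames=[1,2,4] (faults so far: 3)
  step 5: ref 3 -> FAULT, evict 2, frames=[1,3,4] (faults so far: 4)
  step 6: ref 2 -> FAULT, evict 4, frames=[1,3,2] (faults so far: 5)
  step 7: ref 2 -> HIT, frames=[1,3,2] (faults so far: 5)
  step 8: ref 4 -> FAULT, evict 1, frames=[4,3,2] (faults so far: 6)
  step 9: ref 4 -> HIT, frames=[4,3,2] (faults so far: 6)
  step 10: ref 4 -> HIT, frames=[4,3,2] (faults so far: 6)
  step 11: ref 3 -> HIT, frames=[4,3,2] (faults so far: 6)
  step 12: ref 1 -> FAULT, evict 2, frames=[4,3,1] (faults so far: 7)
  step 13: ref 3 -> HIT, frames=[4,3,1] (faults so far: 7)
  step 14: ref 3 -> HIT, frames=[4,3,1] (faults so far: 7)
  LRU total faults: 7
--- Optimal ---
  step 0: ref 1 -> FAULT, frames=[1,-,-] (faults so far: 1)
  step 1: ref 2 -> FAULT, frames=[1,2,-] (faults so far: 2)
  step 2: ref 4 -> FAULT, frames=[1,2,4] (faults so far: 3)
  step 3: ref 4 -> HIT, frames=[1,2,4] (faults so far: 3)
  step 4: ref 1 -> HIT, frames=[1,2,4] (faults so far: 3)
  step 5: ref 3 -> FAULT, evict 1, frames=[3,2,4] (faults so far: 4)
  step 6: ref 2 -> HIT, frames=[3,2,4] (faults so far: 4)
  step 7: ref 2 -> HIT, frames=[3,2,4] (faults so far: 4)
  step 8: ref 4 -> HIT, frames=[3,2,4] (faults so far: 4)
  step 9: ref 4 -> HIT, frames=[3,2,4] (faults so far: 4)
  step 10: ref 4 -> HIT, frames=[3,2,4] (faults so far: 4)
  step 11: ref 3 -> HIT, frames=[3,2,4] (faults so far: 4)
  step 12: ref 1 -> FAULT, evict 2, frames=[3,1,4] (faults so far: 5)
  step 13: ref 3 -> HIT, frames=[3,1,4] (faults so far: 5)
  step 14: ref 3 -> HIT, frames=[3,1,4] (faults so far: 5)
  Optimal total faults: 5

Answer: 5 7 5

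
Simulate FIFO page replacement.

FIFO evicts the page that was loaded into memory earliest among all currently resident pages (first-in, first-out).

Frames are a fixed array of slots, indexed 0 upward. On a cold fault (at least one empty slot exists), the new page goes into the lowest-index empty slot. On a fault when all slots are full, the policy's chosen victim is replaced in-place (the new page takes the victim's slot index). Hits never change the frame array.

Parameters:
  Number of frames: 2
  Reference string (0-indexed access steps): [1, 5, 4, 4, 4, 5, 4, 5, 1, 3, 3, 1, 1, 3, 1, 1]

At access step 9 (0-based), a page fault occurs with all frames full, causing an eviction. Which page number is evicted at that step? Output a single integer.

Answer: 4

Derivation:
Step 0: ref 1 -> FAULT, frames=[1,-]
Step 1: ref 5 -> FAULT, frames=[1,5]
Step 2: ref 4 -> FAULT, evict 1, frames=[4,5]
Step 3: ref 4 -> HIT, frames=[4,5]
Step 4: ref 4 -> HIT, frames=[4,5]
Step 5: ref 5 -> HIT, frames=[4,5]
Step 6: ref 4 -> HIT, frames=[4,5]
Step 7: ref 5 -> HIT, frames=[4,5]
Step 8: ref 1 -> FAULT, evict 5, frames=[4,1]
Step 9: ref 3 -> FAULT, evict 4, frames=[3,1]
At step 9: evicted page 4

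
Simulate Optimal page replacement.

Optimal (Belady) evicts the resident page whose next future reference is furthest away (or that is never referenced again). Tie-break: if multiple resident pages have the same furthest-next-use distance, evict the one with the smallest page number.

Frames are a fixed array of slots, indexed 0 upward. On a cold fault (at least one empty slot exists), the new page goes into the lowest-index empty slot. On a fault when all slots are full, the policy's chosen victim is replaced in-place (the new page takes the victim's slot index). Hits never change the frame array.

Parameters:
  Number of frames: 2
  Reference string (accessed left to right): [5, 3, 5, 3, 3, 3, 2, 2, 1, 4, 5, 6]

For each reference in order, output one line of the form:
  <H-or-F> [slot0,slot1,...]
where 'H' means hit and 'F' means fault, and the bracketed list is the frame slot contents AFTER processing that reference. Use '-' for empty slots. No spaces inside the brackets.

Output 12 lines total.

F [5,-]
F [5,3]
H [5,3]
H [5,3]
H [5,3]
H [5,3]
F [5,2]
H [5,2]
F [5,1]
F [5,4]
H [5,4]
F [5,6]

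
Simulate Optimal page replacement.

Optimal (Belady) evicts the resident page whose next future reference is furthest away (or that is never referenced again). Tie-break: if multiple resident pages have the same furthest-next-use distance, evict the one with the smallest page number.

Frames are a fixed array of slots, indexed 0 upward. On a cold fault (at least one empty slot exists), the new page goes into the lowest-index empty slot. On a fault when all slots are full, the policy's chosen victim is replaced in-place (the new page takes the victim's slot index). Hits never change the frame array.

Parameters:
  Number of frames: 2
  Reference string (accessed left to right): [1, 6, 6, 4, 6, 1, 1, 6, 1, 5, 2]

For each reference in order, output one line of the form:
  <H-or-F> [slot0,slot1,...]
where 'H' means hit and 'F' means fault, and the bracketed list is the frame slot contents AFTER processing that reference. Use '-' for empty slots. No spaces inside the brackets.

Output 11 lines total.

F [1,-]
F [1,6]
H [1,6]
F [4,6]
H [4,6]
F [1,6]
H [1,6]
H [1,6]
H [1,6]
F [5,6]
F [2,6]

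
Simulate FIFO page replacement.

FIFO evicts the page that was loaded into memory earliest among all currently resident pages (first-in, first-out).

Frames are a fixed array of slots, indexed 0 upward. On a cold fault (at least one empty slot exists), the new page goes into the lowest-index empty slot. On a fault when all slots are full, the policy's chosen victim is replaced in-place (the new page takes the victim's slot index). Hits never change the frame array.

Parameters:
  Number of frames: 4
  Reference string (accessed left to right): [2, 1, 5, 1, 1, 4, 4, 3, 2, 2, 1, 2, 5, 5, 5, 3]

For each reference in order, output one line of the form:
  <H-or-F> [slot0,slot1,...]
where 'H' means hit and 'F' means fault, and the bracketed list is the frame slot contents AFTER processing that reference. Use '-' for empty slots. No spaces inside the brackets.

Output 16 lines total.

F [2,-,-,-]
F [2,1,-,-]
F [2,1,5,-]
H [2,1,5,-]
H [2,1,5,-]
F [2,1,5,4]
H [2,1,5,4]
F [3,1,5,4]
F [3,2,5,4]
H [3,2,5,4]
F [3,2,1,4]
H [3,2,1,4]
F [3,2,1,5]
H [3,2,1,5]
H [3,2,1,5]
H [3,2,1,5]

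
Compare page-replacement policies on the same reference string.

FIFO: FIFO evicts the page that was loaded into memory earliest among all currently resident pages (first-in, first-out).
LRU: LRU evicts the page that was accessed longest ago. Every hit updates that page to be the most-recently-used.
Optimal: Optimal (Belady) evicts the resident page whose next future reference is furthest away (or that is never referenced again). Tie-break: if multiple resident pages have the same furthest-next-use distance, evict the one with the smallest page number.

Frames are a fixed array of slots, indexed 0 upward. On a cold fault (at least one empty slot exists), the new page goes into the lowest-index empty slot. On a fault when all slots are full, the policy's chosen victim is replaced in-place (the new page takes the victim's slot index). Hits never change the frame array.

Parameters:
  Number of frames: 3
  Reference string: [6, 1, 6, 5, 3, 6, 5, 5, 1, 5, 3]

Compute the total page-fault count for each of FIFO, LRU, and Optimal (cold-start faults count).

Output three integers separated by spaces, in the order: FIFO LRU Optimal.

Answer: 8 6 5

Derivation:
--- FIFO ---
  step 0: ref 6 -> FAULT, frames=[6,-,-] (faults so far: 1)
  step 1: ref 1 -> FAULT, frames=[6,1,-] (faults so far: 2)
  step 2: ref 6 -> HIT, frames=[6,1,-] (faults so far: 2)
  step 3: ref 5 -> FAULT, frames=[6,1,5] (faults so far: 3)
  step 4: ref 3 -> FAULT, evict 6, frames=[3,1,5] (faults so far: 4)
  step 5: ref 6 -> FAULT, evict 1, frames=[3,6,5] (faults so far: 5)
  step 6: ref 5 -> HIT, frames=[3,6,5] (faults so far: 5)
  step 7: ref 5 -> HIT, frames=[3,6,5] (faults so far: 5)
  step 8: ref 1 -> FAULT, evict 5, frames=[3,6,1] (faults so far: 6)
  step 9: ref 5 -> FAULT, evict 3, frames=[5,6,1] (faults so far: 7)
  step 10: ref 3 -> FAULT, evict 6, frames=[5,3,1] (faults so far: 8)
  FIFO total faults: 8
--- LRU ---
  step 0: ref 6 -> FAULT, frames=[6,-,-] (faults so far: 1)
  step 1: ref 1 -> FAULT, frames=[6,1,-] (faults so far: 2)
  step 2: ref 6 -> HIT, frames=[6,1,-] (faults so far: 2)
  step 3: ref 5 -> FAULT, frames=[6,1,5] (faults so far: 3)
  step 4: ref 3 -> FAULT, evict 1, frames=[6,3,5] (faults so far: 4)
  step 5: ref 6 -> HIT, frames=[6,3,5] (faults so far: 4)
  step 6: ref 5 -> HIT, frames=[6,3,5] (faults so far: 4)
  step 7: ref 5 -> HIT, frames=[6,3,5] (faults so far: 4)
  step 8: ref 1 -> FAULT, evict 3, frames=[6,1,5] (faults so far: 5)
  step 9: ref 5 -> HIT, frames=[6,1,5] (faults so far: 5)
  step 10: ref 3 -> FAULT, evict 6, frames=[3,1,5] (faults so far: 6)
  LRU total faults: 6
--- Optimal ---
  step 0: ref 6 -> FAULT, frames=[6,-,-] (faults so far: 1)
  step 1: ref 1 -> FAULT, frames=[6,1,-] (faults so far: 2)
  step 2: ref 6 -> HIT, frames=[6,1,-] (faults so far: 2)
  step 3: ref 5 -> FAULT, frames=[6,1,5] (faults so far: 3)
  step 4: ref 3 -> FAULT, evict 1, frames=[6,3,5] (faults so far: 4)
  step 5: ref 6 -> HIT, frames=[6,3,5] (faults so far: 4)
  step 6: ref 5 -> HIT, frames=[6,3,5] (faults so far: 4)
  step 7: ref 5 -> HIT, frames=[6,3,5] (faults so far: 4)
  step 8: ref 1 -> FAULT, evict 6, frames=[1,3,5] (faults so far: 5)
  step 9: ref 5 -> HIT, frames=[1,3,5] (faults so far: 5)
  step 10: ref 3 -> HIT, frames=[1,3,5] (faults so far: 5)
  Optimal total faults: 5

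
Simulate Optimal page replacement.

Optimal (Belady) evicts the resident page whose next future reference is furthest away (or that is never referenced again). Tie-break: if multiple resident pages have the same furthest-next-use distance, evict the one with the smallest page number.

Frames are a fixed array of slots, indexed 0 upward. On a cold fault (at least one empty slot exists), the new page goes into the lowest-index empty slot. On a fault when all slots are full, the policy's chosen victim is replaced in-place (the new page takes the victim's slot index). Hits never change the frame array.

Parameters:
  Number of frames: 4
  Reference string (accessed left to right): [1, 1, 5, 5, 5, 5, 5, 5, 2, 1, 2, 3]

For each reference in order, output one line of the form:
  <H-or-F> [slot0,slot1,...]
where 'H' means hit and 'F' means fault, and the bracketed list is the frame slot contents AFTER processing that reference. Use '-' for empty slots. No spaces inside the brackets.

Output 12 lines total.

F [1,-,-,-]
H [1,-,-,-]
F [1,5,-,-]
H [1,5,-,-]
H [1,5,-,-]
H [1,5,-,-]
H [1,5,-,-]
H [1,5,-,-]
F [1,5,2,-]
H [1,5,2,-]
H [1,5,2,-]
F [1,5,2,3]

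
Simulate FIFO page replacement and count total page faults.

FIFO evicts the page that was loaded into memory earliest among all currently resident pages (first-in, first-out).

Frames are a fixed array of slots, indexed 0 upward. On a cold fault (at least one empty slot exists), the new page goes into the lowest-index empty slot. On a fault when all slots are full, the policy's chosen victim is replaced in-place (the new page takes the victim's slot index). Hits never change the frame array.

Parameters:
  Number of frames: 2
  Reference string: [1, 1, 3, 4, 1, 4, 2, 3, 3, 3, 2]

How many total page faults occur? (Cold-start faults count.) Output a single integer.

Answer: 6

Derivation:
Step 0: ref 1 → FAULT, frames=[1,-]
Step 1: ref 1 → HIT, frames=[1,-]
Step 2: ref 3 → FAULT, frames=[1,3]
Step 3: ref 4 → FAULT (evict 1), frames=[4,3]
Step 4: ref 1 → FAULT (evict 3), frames=[4,1]
Step 5: ref 4 → HIT, frames=[4,1]
Step 6: ref 2 → FAULT (evict 4), frames=[2,1]
Step 7: ref 3 → FAULT (evict 1), frames=[2,3]
Step 8: ref 3 → HIT, frames=[2,3]
Step 9: ref 3 → HIT, frames=[2,3]
Step 10: ref 2 → HIT, frames=[2,3]
Total faults: 6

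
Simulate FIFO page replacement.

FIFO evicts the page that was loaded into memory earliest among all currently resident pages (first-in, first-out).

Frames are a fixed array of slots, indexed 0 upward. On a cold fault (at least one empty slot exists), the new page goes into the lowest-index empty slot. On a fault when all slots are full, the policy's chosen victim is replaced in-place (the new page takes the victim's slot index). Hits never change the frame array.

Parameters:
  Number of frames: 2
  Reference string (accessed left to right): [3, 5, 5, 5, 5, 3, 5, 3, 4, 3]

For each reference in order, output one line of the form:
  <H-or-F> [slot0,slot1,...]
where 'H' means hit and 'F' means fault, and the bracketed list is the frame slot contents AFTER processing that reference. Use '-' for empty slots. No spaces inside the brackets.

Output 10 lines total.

F [3,-]
F [3,5]
H [3,5]
H [3,5]
H [3,5]
H [3,5]
H [3,5]
H [3,5]
F [4,5]
F [4,3]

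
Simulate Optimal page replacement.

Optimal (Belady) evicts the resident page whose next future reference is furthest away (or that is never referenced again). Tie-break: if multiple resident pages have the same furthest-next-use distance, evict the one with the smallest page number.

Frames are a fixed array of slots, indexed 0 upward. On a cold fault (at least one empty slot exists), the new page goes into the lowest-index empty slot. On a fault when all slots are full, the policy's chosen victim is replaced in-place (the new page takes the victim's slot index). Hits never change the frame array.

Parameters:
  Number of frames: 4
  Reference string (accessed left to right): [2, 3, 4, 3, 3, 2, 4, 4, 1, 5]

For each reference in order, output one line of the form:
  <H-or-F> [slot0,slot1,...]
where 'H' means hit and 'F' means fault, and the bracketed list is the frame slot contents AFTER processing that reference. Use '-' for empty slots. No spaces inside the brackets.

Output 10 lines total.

F [2,-,-,-]
F [2,3,-,-]
F [2,3,4,-]
H [2,3,4,-]
H [2,3,4,-]
H [2,3,4,-]
H [2,3,4,-]
H [2,3,4,-]
F [2,3,4,1]
F [2,3,4,5]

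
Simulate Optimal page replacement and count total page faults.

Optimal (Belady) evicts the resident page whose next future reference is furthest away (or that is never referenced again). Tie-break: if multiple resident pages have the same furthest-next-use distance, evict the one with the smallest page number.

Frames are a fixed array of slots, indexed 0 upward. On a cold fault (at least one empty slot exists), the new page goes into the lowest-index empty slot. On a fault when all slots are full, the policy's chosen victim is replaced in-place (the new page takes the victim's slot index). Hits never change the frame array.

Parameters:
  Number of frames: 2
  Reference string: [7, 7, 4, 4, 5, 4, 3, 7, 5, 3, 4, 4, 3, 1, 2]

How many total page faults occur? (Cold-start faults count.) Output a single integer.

Step 0: ref 7 → FAULT, frames=[7,-]
Step 1: ref 7 → HIT, frames=[7,-]
Step 2: ref 4 → FAULT, frames=[7,4]
Step 3: ref 4 → HIT, frames=[7,4]
Step 4: ref 5 → FAULT (evict 7), frames=[5,4]
Step 5: ref 4 → HIT, frames=[5,4]
Step 6: ref 3 → FAULT (evict 4), frames=[5,3]
Step 7: ref 7 → FAULT (evict 3), frames=[5,7]
Step 8: ref 5 → HIT, frames=[5,7]
Step 9: ref 3 → FAULT (evict 5), frames=[3,7]
Step 10: ref 4 → FAULT (evict 7), frames=[3,4]
Step 11: ref 4 → HIT, frames=[3,4]
Step 12: ref 3 → HIT, frames=[3,4]
Step 13: ref 1 → FAULT (evict 3), frames=[1,4]
Step 14: ref 2 → FAULT (evict 1), frames=[2,4]
Total faults: 9

Answer: 9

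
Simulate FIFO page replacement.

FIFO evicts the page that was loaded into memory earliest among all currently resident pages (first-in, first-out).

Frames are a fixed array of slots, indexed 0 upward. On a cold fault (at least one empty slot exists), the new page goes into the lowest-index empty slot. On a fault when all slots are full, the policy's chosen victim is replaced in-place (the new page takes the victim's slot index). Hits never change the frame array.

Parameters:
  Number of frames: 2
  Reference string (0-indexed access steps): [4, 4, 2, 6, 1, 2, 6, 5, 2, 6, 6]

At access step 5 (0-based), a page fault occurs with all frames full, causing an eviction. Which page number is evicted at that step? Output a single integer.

Answer: 6

Derivation:
Step 0: ref 4 -> FAULT, frames=[4,-]
Step 1: ref 4 -> HIT, frames=[4,-]
Step 2: ref 2 -> FAULT, frames=[4,2]
Step 3: ref 6 -> FAULT, evict 4, frames=[6,2]
Step 4: ref 1 -> FAULT, evict 2, frames=[6,1]
Step 5: ref 2 -> FAULT, evict 6, frames=[2,1]
At step 5: evicted page 6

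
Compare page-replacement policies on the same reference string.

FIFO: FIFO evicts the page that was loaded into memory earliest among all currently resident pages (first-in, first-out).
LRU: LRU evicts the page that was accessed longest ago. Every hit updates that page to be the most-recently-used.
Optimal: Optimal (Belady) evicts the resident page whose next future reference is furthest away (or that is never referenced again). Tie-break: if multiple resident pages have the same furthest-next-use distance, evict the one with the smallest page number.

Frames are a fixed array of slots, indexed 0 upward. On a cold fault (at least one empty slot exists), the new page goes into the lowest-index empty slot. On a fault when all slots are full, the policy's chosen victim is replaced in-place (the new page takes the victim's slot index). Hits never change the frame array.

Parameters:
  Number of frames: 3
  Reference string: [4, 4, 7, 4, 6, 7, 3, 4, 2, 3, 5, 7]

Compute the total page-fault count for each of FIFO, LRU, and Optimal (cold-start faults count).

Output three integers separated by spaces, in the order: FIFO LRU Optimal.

--- FIFO ---
  step 0: ref 4 -> FAULT, frames=[4,-,-] (faults so far: 1)
  step 1: ref 4 -> HIT, frames=[4,-,-] (faults so far: 1)
  step 2: ref 7 -> FAULT, frames=[4,7,-] (faults so far: 2)
  step 3: ref 4 -> HIT, frames=[4,7,-] (faults so far: 2)
  step 4: ref 6 -> FAULT, frames=[4,7,6] (faults so far: 3)
  step 5: ref 7 -> HIT, frames=[4,7,6] (faults so far: 3)
  step 6: ref 3 -> FAULT, evict 4, frames=[3,7,6] (faults so far: 4)
  step 7: ref 4 -> FAULT, evict 7, frames=[3,4,6] (faults so far: 5)
  step 8: ref 2 -> FAULT, evict 6, frames=[3,4,2] (faults so far: 6)
  step 9: ref 3 -> HIT, frames=[3,4,2] (faults so far: 6)
  step 10: ref 5 -> FAULT, evict 3, frames=[5,4,2] (faults so far: 7)
  step 11: ref 7 -> FAULT, evict 4, frames=[5,7,2] (faults so far: 8)
  FIFO total faults: 8
--- LRU ---
  step 0: ref 4 -> FAULT, frames=[4,-,-] (faults so far: 1)
  step 1: ref 4 -> HIT, frames=[4,-,-] (faults so far: 1)
  step 2: ref 7 -> FAULT, frames=[4,7,-] (faults so far: 2)
  step 3: ref 4 -> HIT, frames=[4,7,-] (faults so far: 2)
  step 4: ref 6 -> FAULT, frames=[4,7,6] (faults so far: 3)
  step 5: ref 7 -> HIT, frames=[4,7,6] (faults so far: 3)
  step 6: ref 3 -> FAULT, evict 4, frames=[3,7,6] (faults so far: 4)
  step 7: ref 4 -> FAULT, evict 6, frames=[3,7,4] (faults so far: 5)
  step 8: ref 2 -> FAULT, evict 7, frames=[3,2,4] (faults so far: 6)
  step 9: ref 3 -> HIT, frames=[3,2,4] (faults so far: 6)
  step 10: ref 5 -> FAULT, evict 4, frames=[3,2,5] (faults so far: 7)
  step 11: ref 7 -> FAULT, evict 2, frames=[3,7,5] (faults so far: 8)
  LRU total faults: 8
--- Optimal ---
  step 0: ref 4 -> FAULT, frames=[4,-,-] (faults so far: 1)
  step 1: ref 4 -> HIT, frames=[4,-,-] (faults so far: 1)
  step 2: ref 7 -> FAULT, frames=[4,7,-] (faults so far: 2)
  step 3: ref 4 -> HIT, frames=[4,7,-] (faults so far: 2)
  step 4: ref 6 -> FAULT, frames=[4,7,6] (faults so far: 3)
  step 5: ref 7 -> HIT, frames=[4,7,6] (faults so far: 3)
  step 6: ref 3 -> FAULT, evict 6, frames=[4,7,3] (faults so far: 4)
  step 7: ref 4 -> HIT, frames=[4,7,3] (faults so far: 4)
  step 8: ref 2 -> FAULT, evict 4, frames=[2,7,3] (faults so far: 5)
  step 9: ref 3 -> HIT, frames=[2,7,3] (faults so far: 5)
  step 10: ref 5 -> FAULT, evict 2, frames=[5,7,3] (faults so far: 6)
  step 11: ref 7 -> HIT, frames=[5,7,3] (faults so far: 6)
  Optimal total faults: 6

Answer: 8 8 6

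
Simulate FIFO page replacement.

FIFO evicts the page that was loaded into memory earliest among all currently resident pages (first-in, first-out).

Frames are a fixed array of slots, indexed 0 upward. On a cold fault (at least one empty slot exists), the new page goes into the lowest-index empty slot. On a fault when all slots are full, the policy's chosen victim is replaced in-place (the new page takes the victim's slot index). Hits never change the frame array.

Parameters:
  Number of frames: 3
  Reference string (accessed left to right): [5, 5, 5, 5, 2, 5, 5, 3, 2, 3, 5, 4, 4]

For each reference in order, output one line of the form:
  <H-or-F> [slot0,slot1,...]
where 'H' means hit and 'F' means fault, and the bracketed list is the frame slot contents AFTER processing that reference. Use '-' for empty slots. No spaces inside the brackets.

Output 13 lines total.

F [5,-,-]
H [5,-,-]
H [5,-,-]
H [5,-,-]
F [5,2,-]
H [5,2,-]
H [5,2,-]
F [5,2,3]
H [5,2,3]
H [5,2,3]
H [5,2,3]
F [4,2,3]
H [4,2,3]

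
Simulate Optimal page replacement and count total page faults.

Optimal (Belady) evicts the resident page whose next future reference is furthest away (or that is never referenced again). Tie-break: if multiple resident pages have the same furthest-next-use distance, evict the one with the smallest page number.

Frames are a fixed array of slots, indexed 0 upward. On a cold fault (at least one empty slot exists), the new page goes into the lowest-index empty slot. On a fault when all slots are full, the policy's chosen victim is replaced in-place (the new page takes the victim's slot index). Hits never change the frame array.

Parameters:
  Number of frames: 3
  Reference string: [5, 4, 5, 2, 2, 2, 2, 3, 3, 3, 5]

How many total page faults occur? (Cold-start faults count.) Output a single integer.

Step 0: ref 5 → FAULT, frames=[5,-,-]
Step 1: ref 4 → FAULT, frames=[5,4,-]
Step 2: ref 5 → HIT, frames=[5,4,-]
Step 3: ref 2 → FAULT, frames=[5,4,2]
Step 4: ref 2 → HIT, frames=[5,4,2]
Step 5: ref 2 → HIT, frames=[5,4,2]
Step 6: ref 2 → HIT, frames=[5,4,2]
Step 7: ref 3 → FAULT (evict 2), frames=[5,4,3]
Step 8: ref 3 → HIT, frames=[5,4,3]
Step 9: ref 3 → HIT, frames=[5,4,3]
Step 10: ref 5 → HIT, frames=[5,4,3]
Total faults: 4

Answer: 4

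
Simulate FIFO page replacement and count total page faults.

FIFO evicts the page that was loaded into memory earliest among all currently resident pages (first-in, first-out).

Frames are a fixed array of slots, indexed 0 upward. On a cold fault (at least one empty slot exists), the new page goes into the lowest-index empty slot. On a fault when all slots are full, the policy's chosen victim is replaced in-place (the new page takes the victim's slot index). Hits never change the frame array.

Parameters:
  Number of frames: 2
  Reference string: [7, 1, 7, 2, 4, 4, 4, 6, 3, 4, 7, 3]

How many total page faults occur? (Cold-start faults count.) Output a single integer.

Step 0: ref 7 → FAULT, frames=[7,-]
Step 1: ref 1 → FAULT, frames=[7,1]
Step 2: ref 7 → HIT, frames=[7,1]
Step 3: ref 2 → FAULT (evict 7), frames=[2,1]
Step 4: ref 4 → FAULT (evict 1), frames=[2,4]
Step 5: ref 4 → HIT, frames=[2,4]
Step 6: ref 4 → HIT, frames=[2,4]
Step 7: ref 6 → FAULT (evict 2), frames=[6,4]
Step 8: ref 3 → FAULT (evict 4), frames=[6,3]
Step 9: ref 4 → FAULT (evict 6), frames=[4,3]
Step 10: ref 7 → FAULT (evict 3), frames=[4,7]
Step 11: ref 3 → FAULT (evict 4), frames=[3,7]
Total faults: 9

Answer: 9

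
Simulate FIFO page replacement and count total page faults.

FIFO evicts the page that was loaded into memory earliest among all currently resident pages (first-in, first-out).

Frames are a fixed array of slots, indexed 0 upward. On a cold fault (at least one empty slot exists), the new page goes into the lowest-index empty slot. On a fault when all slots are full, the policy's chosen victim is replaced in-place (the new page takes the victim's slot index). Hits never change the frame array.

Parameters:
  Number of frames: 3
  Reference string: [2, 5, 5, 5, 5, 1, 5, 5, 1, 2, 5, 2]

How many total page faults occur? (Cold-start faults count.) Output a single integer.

Step 0: ref 2 → FAULT, frames=[2,-,-]
Step 1: ref 5 → FAULT, frames=[2,5,-]
Step 2: ref 5 → HIT, frames=[2,5,-]
Step 3: ref 5 → HIT, frames=[2,5,-]
Step 4: ref 5 → HIT, frames=[2,5,-]
Step 5: ref 1 → FAULT, frames=[2,5,1]
Step 6: ref 5 → HIT, frames=[2,5,1]
Step 7: ref 5 → HIT, frames=[2,5,1]
Step 8: ref 1 → HIT, frames=[2,5,1]
Step 9: ref 2 → HIT, frames=[2,5,1]
Step 10: ref 5 → HIT, frames=[2,5,1]
Step 11: ref 2 → HIT, frames=[2,5,1]
Total faults: 3

Answer: 3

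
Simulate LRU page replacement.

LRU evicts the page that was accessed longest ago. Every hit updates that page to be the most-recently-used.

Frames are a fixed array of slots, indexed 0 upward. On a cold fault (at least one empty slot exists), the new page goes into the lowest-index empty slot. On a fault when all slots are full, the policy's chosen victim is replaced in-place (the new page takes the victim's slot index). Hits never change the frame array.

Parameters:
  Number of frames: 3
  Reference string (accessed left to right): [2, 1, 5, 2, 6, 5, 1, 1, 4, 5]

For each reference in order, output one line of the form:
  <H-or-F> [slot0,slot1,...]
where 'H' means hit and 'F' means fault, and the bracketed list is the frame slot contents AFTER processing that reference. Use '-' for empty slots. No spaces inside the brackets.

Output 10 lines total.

F [2,-,-]
F [2,1,-]
F [2,1,5]
H [2,1,5]
F [2,6,5]
H [2,6,5]
F [1,6,5]
H [1,6,5]
F [1,4,5]
H [1,4,5]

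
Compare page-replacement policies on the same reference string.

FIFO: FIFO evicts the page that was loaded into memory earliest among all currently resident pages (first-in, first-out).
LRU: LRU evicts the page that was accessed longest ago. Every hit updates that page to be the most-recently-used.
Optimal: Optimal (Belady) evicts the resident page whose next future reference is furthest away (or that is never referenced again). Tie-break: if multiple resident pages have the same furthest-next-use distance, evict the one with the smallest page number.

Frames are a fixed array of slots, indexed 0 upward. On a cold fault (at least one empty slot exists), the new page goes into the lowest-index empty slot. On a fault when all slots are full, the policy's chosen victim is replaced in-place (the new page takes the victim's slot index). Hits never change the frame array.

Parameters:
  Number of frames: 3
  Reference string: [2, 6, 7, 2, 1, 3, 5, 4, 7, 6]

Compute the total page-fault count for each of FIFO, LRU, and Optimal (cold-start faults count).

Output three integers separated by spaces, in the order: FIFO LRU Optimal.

--- FIFO ---
  step 0: ref 2 -> FAULT, frames=[2,-,-] (faults so far: 1)
  step 1: ref 6 -> FAULT, frames=[2,6,-] (faults so far: 2)
  step 2: ref 7 -> FAULT, frames=[2,6,7] (faults so far: 3)
  step 3: ref 2 -> HIT, frames=[2,6,7] (faults so far: 3)
  step 4: ref 1 -> FAULT, evict 2, frames=[1,6,7] (faults so far: 4)
  step 5: ref 3 -> FAULT, evict 6, frames=[1,3,7] (faults so far: 5)
  step 6: ref 5 -> FAULT, evict 7, frames=[1,3,5] (faults so far: 6)
  step 7: ref 4 -> FAULT, evict 1, frames=[4,3,5] (faults so far: 7)
  step 8: ref 7 -> FAULT, evict 3, frames=[4,7,5] (faults so far: 8)
  step 9: ref 6 -> FAULT, evict 5, frames=[4,7,6] (faults so far: 9)
  FIFO total faults: 9
--- LRU ---
  step 0: ref 2 -> FAULT, frames=[2,-,-] (faults so far: 1)
  step 1: ref 6 -> FAULT, frames=[2,6,-] (faults so far: 2)
  step 2: ref 7 -> FAULT, frames=[2,6,7] (faults so far: 3)
  step 3: ref 2 -> HIT, frames=[2,6,7] (faults so far: 3)
  step 4: ref 1 -> FAULT, evict 6, frames=[2,1,7] (faults so far: 4)
  step 5: ref 3 -> FAULT, evict 7, frames=[2,1,3] (faults so far: 5)
  step 6: ref 5 -> FAULT, evict 2, frames=[5,1,3] (faults so far: 6)
  step 7: ref 4 -> FAULT, evict 1, frames=[5,4,3] (faults so far: 7)
  step 8: ref 7 -> FAULT, evict 3, frames=[5,4,7] (faults so far: 8)
  step 9: ref 6 -> FAULT, evict 5, frames=[6,4,7] (faults so far: 9)
  LRU total faults: 9
--- Optimal ---
  step 0: ref 2 -> FAULT, frames=[2,-,-] (faults so far: 1)
  step 1: ref 6 -> FAULT, frames=[2,6,-] (faults so far: 2)
  step 2: ref 7 -> FAULT, frames=[2,6,7] (faults so far: 3)
  step 3: ref 2 -> HIT, frames=[2,6,7] (faults so far: 3)
  step 4: ref 1 -> FAULT, evict 2, frames=[1,6,7] (faults so far: 4)
  step 5: ref 3 -> FAULT, evict 1, frames=[3,6,7] (faults so far: 5)
  step 6: ref 5 -> FAULT, evict 3, frames=[5,6,7] (faults so far: 6)
  step 7: ref 4 -> FAULT, evict 5, frames=[4,6,7] (faults so far: 7)
  step 8: ref 7 -> HIT, frames=[4,6,7] (faults so far: 7)
  step 9: ref 6 -> HIT, frames=[4,6,7] (faults so far: 7)
  Optimal total faults: 7

Answer: 9 9 7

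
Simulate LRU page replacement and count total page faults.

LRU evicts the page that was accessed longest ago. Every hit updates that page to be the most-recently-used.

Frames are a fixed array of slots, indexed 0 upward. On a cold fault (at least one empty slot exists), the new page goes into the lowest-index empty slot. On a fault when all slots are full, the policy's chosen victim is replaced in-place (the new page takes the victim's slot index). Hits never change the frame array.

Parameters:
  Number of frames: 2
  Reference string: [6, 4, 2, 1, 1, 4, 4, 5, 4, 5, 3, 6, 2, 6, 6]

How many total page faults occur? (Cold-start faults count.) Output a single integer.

Answer: 9

Derivation:
Step 0: ref 6 → FAULT, frames=[6,-]
Step 1: ref 4 → FAULT, frames=[6,4]
Step 2: ref 2 → FAULT (evict 6), frames=[2,4]
Step 3: ref 1 → FAULT (evict 4), frames=[2,1]
Step 4: ref 1 → HIT, frames=[2,1]
Step 5: ref 4 → FAULT (evict 2), frames=[4,1]
Step 6: ref 4 → HIT, frames=[4,1]
Step 7: ref 5 → FAULT (evict 1), frames=[4,5]
Step 8: ref 4 → HIT, frames=[4,5]
Step 9: ref 5 → HIT, frames=[4,5]
Step 10: ref 3 → FAULT (evict 4), frames=[3,5]
Step 11: ref 6 → FAULT (evict 5), frames=[3,6]
Step 12: ref 2 → FAULT (evict 3), frames=[2,6]
Step 13: ref 6 → HIT, frames=[2,6]
Step 14: ref 6 → HIT, frames=[2,6]
Total faults: 9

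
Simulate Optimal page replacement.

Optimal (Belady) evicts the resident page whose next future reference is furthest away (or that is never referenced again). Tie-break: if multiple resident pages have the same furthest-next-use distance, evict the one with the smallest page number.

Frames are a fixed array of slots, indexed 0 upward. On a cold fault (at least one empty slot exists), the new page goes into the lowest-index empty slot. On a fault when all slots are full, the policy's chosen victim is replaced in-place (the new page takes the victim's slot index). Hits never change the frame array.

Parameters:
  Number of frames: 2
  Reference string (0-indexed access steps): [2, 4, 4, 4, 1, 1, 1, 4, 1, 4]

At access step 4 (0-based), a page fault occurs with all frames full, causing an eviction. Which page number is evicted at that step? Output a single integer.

Answer: 2

Derivation:
Step 0: ref 2 -> FAULT, frames=[2,-]
Step 1: ref 4 -> FAULT, frames=[2,4]
Step 2: ref 4 -> HIT, frames=[2,4]
Step 3: ref 4 -> HIT, frames=[2,4]
Step 4: ref 1 -> FAULT, evict 2, frames=[1,4]
At step 4: evicted page 2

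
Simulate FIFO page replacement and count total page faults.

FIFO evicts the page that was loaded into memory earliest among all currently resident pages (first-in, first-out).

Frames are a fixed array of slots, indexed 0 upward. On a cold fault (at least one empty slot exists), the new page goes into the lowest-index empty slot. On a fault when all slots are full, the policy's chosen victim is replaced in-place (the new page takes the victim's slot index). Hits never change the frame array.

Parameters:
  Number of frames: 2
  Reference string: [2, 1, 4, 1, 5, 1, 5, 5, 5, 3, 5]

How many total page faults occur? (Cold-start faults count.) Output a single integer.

Step 0: ref 2 → FAULT, frames=[2,-]
Step 1: ref 1 → FAULT, frames=[2,1]
Step 2: ref 4 → FAULT (evict 2), frames=[4,1]
Step 3: ref 1 → HIT, frames=[4,1]
Step 4: ref 5 → FAULT (evict 1), frames=[4,5]
Step 5: ref 1 → FAULT (evict 4), frames=[1,5]
Step 6: ref 5 → HIT, frames=[1,5]
Step 7: ref 5 → HIT, frames=[1,5]
Step 8: ref 5 → HIT, frames=[1,5]
Step 9: ref 3 → FAULT (evict 5), frames=[1,3]
Step 10: ref 5 → FAULT (evict 1), frames=[5,3]
Total faults: 7

Answer: 7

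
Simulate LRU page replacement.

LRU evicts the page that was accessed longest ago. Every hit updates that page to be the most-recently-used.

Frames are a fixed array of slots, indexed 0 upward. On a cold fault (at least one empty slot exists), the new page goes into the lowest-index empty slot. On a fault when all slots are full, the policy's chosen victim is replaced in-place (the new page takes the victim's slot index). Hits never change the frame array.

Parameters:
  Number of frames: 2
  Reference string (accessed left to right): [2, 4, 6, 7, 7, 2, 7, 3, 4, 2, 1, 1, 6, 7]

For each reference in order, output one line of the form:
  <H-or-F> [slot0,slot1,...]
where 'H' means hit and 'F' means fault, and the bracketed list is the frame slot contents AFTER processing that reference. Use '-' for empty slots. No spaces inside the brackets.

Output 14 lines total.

F [2,-]
F [2,4]
F [6,4]
F [6,7]
H [6,7]
F [2,7]
H [2,7]
F [3,7]
F [3,4]
F [2,4]
F [2,1]
H [2,1]
F [6,1]
F [6,7]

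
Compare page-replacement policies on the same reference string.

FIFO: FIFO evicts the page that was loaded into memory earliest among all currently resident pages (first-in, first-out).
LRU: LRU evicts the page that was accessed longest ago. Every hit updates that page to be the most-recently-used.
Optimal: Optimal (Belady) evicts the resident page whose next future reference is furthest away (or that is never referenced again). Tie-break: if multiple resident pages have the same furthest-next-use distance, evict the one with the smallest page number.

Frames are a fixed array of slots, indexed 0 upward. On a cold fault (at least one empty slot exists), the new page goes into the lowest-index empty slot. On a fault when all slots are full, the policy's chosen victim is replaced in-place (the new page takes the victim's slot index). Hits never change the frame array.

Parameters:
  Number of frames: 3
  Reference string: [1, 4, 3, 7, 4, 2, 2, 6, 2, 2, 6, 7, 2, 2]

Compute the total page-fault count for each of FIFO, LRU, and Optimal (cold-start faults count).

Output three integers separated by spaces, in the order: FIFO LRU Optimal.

Answer: 6 7 6

Derivation:
--- FIFO ---
  step 0: ref 1 -> FAULT, frames=[1,-,-] (faults so far: 1)
  step 1: ref 4 -> FAULT, frames=[1,4,-] (faults so far: 2)
  step 2: ref 3 -> FAULT, frames=[1,4,3] (faults so far: 3)
  step 3: ref 7 -> FAULT, evict 1, frames=[7,4,3] (faults so far: 4)
  step 4: ref 4 -> HIT, frames=[7,4,3] (faults so far: 4)
  step 5: ref 2 -> FAULT, evict 4, frames=[7,2,3] (faults so far: 5)
  step 6: ref 2 -> HIT, frames=[7,2,3] (faults so far: 5)
  step 7: ref 6 -> FAULT, evict 3, frames=[7,2,6] (faults so far: 6)
  step 8: ref 2 -> HIT, frames=[7,2,6] (faults so far: 6)
  step 9: ref 2 -> HIT, frames=[7,2,6] (faults so far: 6)
  step 10: ref 6 -> HIT, frames=[7,2,6] (faults so far: 6)
  step 11: ref 7 -> HIT, frames=[7,2,6] (faults so far: 6)
  step 12: ref 2 -> HIT, frames=[7,2,6] (faults so far: 6)
  step 13: ref 2 -> HIT, frames=[7,2,6] (faults so far: 6)
  FIFO total faults: 6
--- LRU ---
  step 0: ref 1 -> FAULT, frames=[1,-,-] (faults so far: 1)
  step 1: ref 4 -> FAULT, frames=[1,4,-] (faults so far: 2)
  step 2: ref 3 -> FAULT, frames=[1,4,3] (faults so far: 3)
  step 3: ref 7 -> FAULT, evict 1, frames=[7,4,3] (faults so far: 4)
  step 4: ref 4 -> HIT, frames=[7,4,3] (faults so far: 4)
  step 5: ref 2 -> FAULT, evict 3, frames=[7,4,2] (faults so far: 5)
  step 6: ref 2 -> HIT, frames=[7,4,2] (faults so far: 5)
  step 7: ref 6 -> FAULT, evict 7, frames=[6,4,2] (faults so far: 6)
  step 8: ref 2 -> HIT, frames=[6,4,2] (faults so far: 6)
  step 9: ref 2 -> HIT, frames=[6,4,2] (faults so far: 6)
  step 10: ref 6 -> HIT, frames=[6,4,2] (faults so far: 6)
  step 11: ref 7 -> FAULT, evict 4, frames=[6,7,2] (faults so far: 7)
  step 12: ref 2 -> HIT, frames=[6,7,2] (faults so far: 7)
  step 13: ref 2 -> HIT, frames=[6,7,2] (faults so far: 7)
  LRU total faults: 7
--- Optimal ---
  step 0: ref 1 -> FAULT, frames=[1,-,-] (faults so far: 1)
  step 1: ref 4 -> FAULT, frames=[1,4,-] (faults so far: 2)
  step 2: ref 3 -> FAULT, frames=[1,4,3] (faults so far: 3)
  step 3: ref 7 -> FAULT, evict 1, frames=[7,4,3] (faults so far: 4)
  step 4: ref 4 -> HIT, frames=[7,4,3] (faults so far: 4)
  step 5: ref 2 -> FAULT, evict 3, frames=[7,4,2] (faults so far: 5)
  step 6: ref 2 -> HIT, frames=[7,4,2] (faults so far: 5)
  step 7: ref 6 -> FAULT, evict 4, frames=[7,6,2] (faults so far: 6)
  step 8: ref 2 -> HIT, frames=[7,6,2] (faults so far: 6)
  step 9: ref 2 -> HIT, frames=[7,6,2] (faults so far: 6)
  step 10: ref 6 -> HIT, frames=[7,6,2] (faults so far: 6)
  step 11: ref 7 -> HIT, frames=[7,6,2] (faults so far: 6)
  step 12: ref 2 -> HIT, frames=[7,6,2] (faults so far: 6)
  step 13: ref 2 -> HIT, frames=[7,6,2] (faults so far: 6)
  Optimal total faults: 6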